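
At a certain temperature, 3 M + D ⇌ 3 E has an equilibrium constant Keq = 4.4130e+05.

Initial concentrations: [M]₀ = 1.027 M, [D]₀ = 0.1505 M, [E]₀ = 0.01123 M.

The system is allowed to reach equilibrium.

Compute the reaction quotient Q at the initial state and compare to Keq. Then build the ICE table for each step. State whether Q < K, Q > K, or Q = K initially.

Q₀ = 8.6874e-06 vs Keq = 4.4130e+05 ⇒ Q<K, forward
Step 1:
                    M           D           E
  Initial       1.027      0.1505     0.01123
  Change      -0.4515     -0.1505      0.4515
  Equil        0.5755  1.1779e-06      0.4627
  solve Keq expr → x = 0.1505; check Q = 4.4130e+05

Q₀ = 8.6874e-06; Q < K (proceeds forward)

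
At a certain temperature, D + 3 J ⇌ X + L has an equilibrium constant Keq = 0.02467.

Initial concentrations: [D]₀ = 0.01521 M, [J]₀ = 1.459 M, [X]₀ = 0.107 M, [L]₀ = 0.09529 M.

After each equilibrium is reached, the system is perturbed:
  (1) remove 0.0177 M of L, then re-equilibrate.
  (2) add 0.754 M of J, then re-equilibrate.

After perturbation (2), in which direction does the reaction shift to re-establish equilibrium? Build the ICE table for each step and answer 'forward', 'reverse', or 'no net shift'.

Direction: forward

Q₀ = 0.2158 vs Keq = 0.02467 ⇒ Q>K, reverse
Step 1:
                  D         J         X         L
  Initial   0.01521     1.459     0.107   0.09529
  Change    0.03344    0.1003  -0.03344  -0.03344
  Equil     0.04865     1.559   0.07356   0.06185
  solve Keq expr → x = -0.03344; check Q = 0.02467
Then remove 0.0177 M of L.
Step 2:
                  D         J         X         L
  Initial   0.04865     1.559   0.07356   0.04415
  Change  -0.005431  -0.01629  0.005431  0.005431
  Equil     0.04322     1.543   0.07899   0.04958
  solve Keq expr → x = 0.005431; check Q = 0.02467
Then add 0.754 M of J.
Step 3:
                  D         J         X         L
  Initial   0.04322     2.297   0.07899   0.04958
  Change   -0.01899  -0.05696   0.01899   0.01899
  Equil     0.02423      2.24   0.09798   0.06857
  solve Keq expr → x = 0.01899; check Q = 0.02467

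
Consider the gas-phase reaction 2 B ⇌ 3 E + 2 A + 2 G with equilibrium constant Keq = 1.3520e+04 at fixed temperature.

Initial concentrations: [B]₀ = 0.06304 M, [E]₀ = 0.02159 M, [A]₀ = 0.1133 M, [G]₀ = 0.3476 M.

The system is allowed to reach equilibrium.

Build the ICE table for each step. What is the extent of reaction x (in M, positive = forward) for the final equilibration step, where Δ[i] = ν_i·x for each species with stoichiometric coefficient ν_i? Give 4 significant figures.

x = 0.03151 M

Q₀ = 3.9278e-06 vs Keq = 1.3520e+04 ⇒ Q<K, forward
Step 1:
                   B          E          A          G
  Initial    0.06304    0.02159     0.1133     0.3476
  Change    -0.06302    0.09452    0.06302    0.06302
  Equil   2.4635e-05     0.1161     0.1763     0.4106
  solve Keq expr → x = 0.03151; check Q = 1.3520e+04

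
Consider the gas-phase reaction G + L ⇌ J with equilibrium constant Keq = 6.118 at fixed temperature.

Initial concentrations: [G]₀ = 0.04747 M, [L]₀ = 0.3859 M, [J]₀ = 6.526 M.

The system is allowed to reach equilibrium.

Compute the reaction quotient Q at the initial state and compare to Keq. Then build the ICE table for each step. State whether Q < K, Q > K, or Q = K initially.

Q₀ = 356.2; Q > K (proceeds reverse)

Q₀ = 356.2 vs Keq = 6.118 ⇒ Q>K, reverse
Step 1:
                    G           L           J
  I           0.04747      0.3859       6.526
  C            0.7681      0.7681     -0.7681
  E            0.8156       1.154       5.758
  solve Keq expr → x = -0.7681; check Q = 6.118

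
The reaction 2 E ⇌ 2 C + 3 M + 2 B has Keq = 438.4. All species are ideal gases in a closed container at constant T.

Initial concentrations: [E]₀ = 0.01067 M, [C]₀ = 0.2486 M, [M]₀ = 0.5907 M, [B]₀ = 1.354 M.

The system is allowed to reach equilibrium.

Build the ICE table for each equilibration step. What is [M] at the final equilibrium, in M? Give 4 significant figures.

Q₀ = 205.1 vs Keq = 438.4 ⇒ Q<K, forward
Step 1:
                  E         C         M         B
  I         0.01067    0.2486    0.5907     1.354
  C       -0.003171  0.003171  0.004757  0.003171
  E        0.007499    0.2518    0.5955     1.357
  solve Keq expr → x = 0.001586; check Q = 438.4

[M]_eq = 0.5955 M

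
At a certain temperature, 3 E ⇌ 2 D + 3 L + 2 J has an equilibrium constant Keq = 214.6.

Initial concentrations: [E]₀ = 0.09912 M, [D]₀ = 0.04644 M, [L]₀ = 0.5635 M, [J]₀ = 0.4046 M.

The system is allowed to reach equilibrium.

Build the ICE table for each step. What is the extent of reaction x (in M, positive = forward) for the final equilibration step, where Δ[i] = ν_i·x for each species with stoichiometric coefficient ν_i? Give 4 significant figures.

x = 0.0283 M

Q₀ = 0.06487 vs Keq = 214.6 ⇒ Q<K, forward
Step 1:
                   E          D          L          J
  init       0.09912    0.04644     0.5635     0.4046
  Δ         -0.08491    0.05661    0.08491    0.05661
  eq         0.01421      0.103     0.6484     0.4612
  solve Keq expr → x = 0.0283; check Q = 214.6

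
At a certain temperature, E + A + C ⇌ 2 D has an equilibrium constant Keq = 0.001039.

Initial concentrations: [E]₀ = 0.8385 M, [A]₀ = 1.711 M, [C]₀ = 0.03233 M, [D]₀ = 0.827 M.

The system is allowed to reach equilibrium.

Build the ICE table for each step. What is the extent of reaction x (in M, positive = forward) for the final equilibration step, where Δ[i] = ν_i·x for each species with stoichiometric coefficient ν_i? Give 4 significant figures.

x = -0.3965 M

Q₀ = 14.75 vs Keq = 0.001039 ⇒ Q>K, reverse
Step 1:
                    E           A           C           D
  I            0.8385       1.711     0.03233       0.827
  C            0.3965      0.3965      0.3965     -0.7929
  E             1.235       2.107      0.4288     0.03405
  solve Keq expr → x = -0.3965; check Q = 0.001039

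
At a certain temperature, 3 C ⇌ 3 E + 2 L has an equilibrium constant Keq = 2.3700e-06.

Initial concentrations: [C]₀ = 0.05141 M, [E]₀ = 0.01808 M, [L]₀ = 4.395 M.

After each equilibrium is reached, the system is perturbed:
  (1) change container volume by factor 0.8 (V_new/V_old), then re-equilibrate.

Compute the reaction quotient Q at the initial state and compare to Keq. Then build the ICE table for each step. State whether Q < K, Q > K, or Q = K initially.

Q₀ = 0.8402 vs Keq = 2.3700e-06 ⇒ Q>K, reverse
Step 1:
                  C         E         L
  init      0.05141   0.01808     4.395
  Δ         0.01774  -0.01774  -0.01182
  eq        0.06915 3.4421e-04     4.383
  solve Keq expr → x = -0.005912; check Q = 2.3700e-06
Then change container volume by factor 0.8 (V_new/V_old).
Step 2:
                  C         E         L
  init      0.08643 4.3026e-04     5.479
  Δ       5.9218e-05 -5.9218e-05 -3.9478e-05
  eq        0.08649 3.7104e-04     5.479
  solve Keq expr → x = -1.9739e-05; check Q = 2.3700e-06

Q₀ = 0.8402; Q > K (proceeds reverse)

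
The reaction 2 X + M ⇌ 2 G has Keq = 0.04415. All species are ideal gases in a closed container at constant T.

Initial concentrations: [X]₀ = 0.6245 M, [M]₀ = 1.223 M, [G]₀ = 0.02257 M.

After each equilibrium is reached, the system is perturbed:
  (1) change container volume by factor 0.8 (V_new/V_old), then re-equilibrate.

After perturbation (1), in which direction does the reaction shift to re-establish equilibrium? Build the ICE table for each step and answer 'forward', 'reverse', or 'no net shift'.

Q₀ = 0.001068 vs Keq = 0.04415 ⇒ Q<K, forward
Step 1:
                    X           M           G
  Initial      0.6245       1.223     0.02257
  Change     -0.09744    -0.04872     0.09744
  Equil        0.5271       1.174        0.12
  solve Keq expr → x = 0.04872; check Q = 0.04415
Then change container volume by factor 0.8 (V_new/V_old).
Step 2:
                    X           M           G
  Initial      0.6588       1.468        0.15
  Change     -0.01381   -0.006903     0.01381
  Equil         0.645       1.461      0.1638
  solve Keq expr → x = 0.006903; check Q = 0.04415

Direction: forward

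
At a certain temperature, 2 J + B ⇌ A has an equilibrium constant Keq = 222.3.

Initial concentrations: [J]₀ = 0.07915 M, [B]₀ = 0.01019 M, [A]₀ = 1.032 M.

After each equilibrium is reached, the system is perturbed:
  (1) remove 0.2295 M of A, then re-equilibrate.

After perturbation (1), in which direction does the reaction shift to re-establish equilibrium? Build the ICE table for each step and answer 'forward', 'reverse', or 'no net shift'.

Q₀ = 1.6166e+04 vs Keq = 222.3 ⇒ Q>K, reverse
Step 1:
                    J           B           A
  init        0.07915     0.01019       1.032
  Δ            0.1475     0.07374    -0.07374
  eq           0.2266     0.08393      0.9583
  solve Keq expr → x = -0.07374; check Q = 222.3
Then remove 0.2295 M of A.
Step 2:
                    J           B           A
  init         0.2266     0.08393      0.7288
  Δ          -0.01697   -0.008484    0.008484
  eq           0.2097     0.07545      0.7372
  solve Keq expr → x = 0.008484; check Q = 222.3

Direction: forward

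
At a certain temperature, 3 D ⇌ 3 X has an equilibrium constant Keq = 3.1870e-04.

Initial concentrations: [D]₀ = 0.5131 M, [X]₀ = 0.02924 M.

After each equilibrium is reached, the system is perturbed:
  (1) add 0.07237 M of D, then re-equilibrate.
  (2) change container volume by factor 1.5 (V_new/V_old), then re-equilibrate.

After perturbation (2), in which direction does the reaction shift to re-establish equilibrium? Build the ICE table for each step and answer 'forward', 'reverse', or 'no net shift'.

Q₀ = 1.8507e-04 vs Keq = 3.1870e-04 ⇒ Q<K, forward
Step 1:
                    D           X
  Initial      0.5131     0.02924
  Change    -0.005437    0.005437
  Equil        0.5077     0.03468
  solve Keq expr → x = 0.001812; check Q = 3.1870e-04
Then add 0.07237 M of D.
Step 2:
                    D           X
  Initial        0.58     0.03468
  Change    -0.004627    0.004627
  Equil        0.5754      0.0393
  solve Keq expr → x = 0.001542; check Q = 3.1870e-04
Then change container volume by factor 1.5 (V_new/V_old).
Step 3:
                    D           X
  Initial      0.3836      0.0262
  Change            0           0
  Equil        0.3836      0.0262
  solve Keq expr → x = 0; check Q = 3.1870e-04

Direction: no net shift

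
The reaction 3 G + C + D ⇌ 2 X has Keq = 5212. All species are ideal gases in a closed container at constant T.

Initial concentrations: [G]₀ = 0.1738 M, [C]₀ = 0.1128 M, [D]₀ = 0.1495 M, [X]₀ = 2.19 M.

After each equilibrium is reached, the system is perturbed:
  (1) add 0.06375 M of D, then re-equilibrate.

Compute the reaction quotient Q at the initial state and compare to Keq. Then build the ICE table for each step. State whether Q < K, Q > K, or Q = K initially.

Q₀ = 5.4174e+04 vs Keq = 5212 ⇒ Q>K, reverse
Step 1:
                   G          C          D          X
  init        0.1738     0.1128     0.1495       2.19
  Δ           0.1304    0.04346    0.04346   -0.08692
  eq          0.3042     0.1563      0.193      2.103
  solve Keq expr → x = -0.04346; check Q = 5212
Then add 0.06375 M of D.
Step 2:
                   G          C          D          X
  init        0.3042     0.1563     0.2567      2.103
  Δ         -0.01992  -0.006641  -0.006641    0.01328
  eq          0.2843     0.1496     0.2501      2.116
  solve Keq expr → x = 0.006641; check Q = 5212

Q₀ = 5.4174e+04; Q > K (proceeds reverse)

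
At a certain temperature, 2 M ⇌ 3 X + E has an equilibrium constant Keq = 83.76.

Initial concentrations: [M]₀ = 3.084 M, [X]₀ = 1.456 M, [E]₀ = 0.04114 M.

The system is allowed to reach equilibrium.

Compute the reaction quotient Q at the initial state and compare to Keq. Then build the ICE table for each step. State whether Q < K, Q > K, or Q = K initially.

Q₀ = 0.01335; Q < K (proceeds forward)

Q₀ = 0.01335 vs Keq = 83.76 ⇒ Q<K, forward
Step 1:
                    M           X           E
  Initial       3.084       1.456     0.04114
  Change        -2.02        3.03        1.01
  Equil         1.064       4.486       1.051
  solve Keq expr → x = 1.01; check Q = 83.76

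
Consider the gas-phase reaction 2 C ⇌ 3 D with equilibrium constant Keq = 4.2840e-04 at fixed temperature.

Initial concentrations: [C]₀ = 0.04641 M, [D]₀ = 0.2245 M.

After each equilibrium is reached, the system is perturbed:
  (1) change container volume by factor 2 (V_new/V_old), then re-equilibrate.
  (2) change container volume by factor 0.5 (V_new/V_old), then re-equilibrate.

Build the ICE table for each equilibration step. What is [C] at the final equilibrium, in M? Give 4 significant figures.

[C]_eq = 0.1801 M

Q₀ = 5.253 vs Keq = 4.2840e-04 ⇒ Q>K, reverse
Step 1:
                  C         D
  Initial   0.04641    0.2245
  Change     0.1336   -0.2005
  Equil      0.1801   0.02404
  solve Keq expr → x = -0.06682; check Q = 4.2840e-04
Then change container volume by factor 2 (V_new/V_old).
Step 2:
                  C         D
  Initial   0.09003   0.01202
  Change  -0.001937  0.002906
  Equil     0.08809   0.01492
  solve Keq expr → x = 9.6862e-04; check Q = 4.2840e-04
Then change container volume by factor 0.5 (V_new/V_old).
Step 3:
                  C         D
  Initial    0.1762   0.02985
  Change   0.003874 -0.005812
  Equil      0.1801   0.02404
  solve Keq expr → x = -0.001937; check Q = 4.2840e-04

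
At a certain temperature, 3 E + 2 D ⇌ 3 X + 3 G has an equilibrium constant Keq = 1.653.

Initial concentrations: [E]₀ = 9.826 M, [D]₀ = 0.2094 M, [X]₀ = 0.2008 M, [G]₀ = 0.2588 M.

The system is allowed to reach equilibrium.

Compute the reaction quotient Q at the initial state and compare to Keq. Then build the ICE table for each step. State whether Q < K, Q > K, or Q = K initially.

Q₀ = 3.3737e-06; Q < K (proceeds forward)

Q₀ = 3.3737e-06 vs Keq = 1.653 ⇒ Q<K, forward
Step 1:
                   E          D          X          G
  Initial      9.826     0.2094     0.2008     0.2588
  Change     -0.3079    -0.2053     0.3079     0.3079
  Equil        9.518   0.004101     0.5087     0.5667
  solve Keq expr → x = 0.1026; check Q = 1.653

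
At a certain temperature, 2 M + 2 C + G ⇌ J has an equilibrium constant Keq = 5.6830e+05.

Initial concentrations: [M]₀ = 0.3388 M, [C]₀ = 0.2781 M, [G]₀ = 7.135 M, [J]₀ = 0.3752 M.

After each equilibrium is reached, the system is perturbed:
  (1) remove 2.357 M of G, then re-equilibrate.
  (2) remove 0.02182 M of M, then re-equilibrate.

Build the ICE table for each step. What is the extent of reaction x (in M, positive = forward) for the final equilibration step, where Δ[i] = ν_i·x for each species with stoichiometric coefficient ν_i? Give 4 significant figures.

x = -0.001303 M

Q₀ = 5.924 vs Keq = 5.6830e+05 ⇒ Q<K, forward
Step 1:
                  M         C         G         J
  I          0.3388    0.2781     7.135    0.3752
  C         -0.2727   -0.2727   -0.1363    0.1363
  E         0.06612  0.005424     6.999    0.5115
  solve Keq expr → x = 0.1363; check Q = 5.6830e+05
Then remove 2.357 M of G.
Step 2:
                  M         C         G         J
  I         0.06612  0.005424     4.642    0.5115
  C        0.001121  0.001121 5.6057e-04 -5.6057e-04
  E         0.06724  0.006545     4.642     0.511
  solve Keq expr → x = -5.6057e-04; check Q = 5.6830e+05
Then remove 0.02182 M of M.
Step 3:
                  M         C         G         J
  I         0.04542  0.006545     4.642     0.511
  C        0.002605  0.002605  0.001303 -0.001303
  E         0.04803   0.00915     4.644    0.5097
  solve Keq expr → x = -0.001303; check Q = 5.6830e+05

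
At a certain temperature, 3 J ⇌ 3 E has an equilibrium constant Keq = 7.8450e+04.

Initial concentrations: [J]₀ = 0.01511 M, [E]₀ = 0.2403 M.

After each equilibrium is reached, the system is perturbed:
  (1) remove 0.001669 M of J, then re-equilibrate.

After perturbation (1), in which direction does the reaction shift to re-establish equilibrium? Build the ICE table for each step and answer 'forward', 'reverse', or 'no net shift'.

Direction: reverse

Q₀ = 4022 vs Keq = 7.8450e+04 ⇒ Q<K, forward
Step 1:
                   J          E
  init       0.01511     0.2403
  Δ         -0.00928    0.00928
  eq         0.00583     0.2496
  solve Keq expr → x = 0.003093; check Q = 7.8450e+04
Then remove 0.001669 M of J.
Step 2:
                   J          E
  init      0.004161     0.2496
  Δ         0.001631  -0.001631
  eq        0.005792     0.2479
  solve Keq expr → x = -5.4363e-04; check Q = 7.8450e+04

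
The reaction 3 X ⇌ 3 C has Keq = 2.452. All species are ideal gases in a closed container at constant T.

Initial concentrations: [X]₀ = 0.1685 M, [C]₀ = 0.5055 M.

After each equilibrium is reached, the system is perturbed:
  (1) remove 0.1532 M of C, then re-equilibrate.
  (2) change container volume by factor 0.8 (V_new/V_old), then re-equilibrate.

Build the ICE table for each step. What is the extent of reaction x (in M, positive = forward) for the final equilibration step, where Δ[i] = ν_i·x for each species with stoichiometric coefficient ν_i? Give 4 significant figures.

Q₀ = 27 vs Keq = 2.452 ⇒ Q>K, reverse
Step 1:
                    X           C
  I            0.1685      0.5055
  C            0.1185     -0.1185
  E             0.287       0.387
  solve Keq expr → x = -0.0395; check Q = 2.452
Then remove 0.1532 M of C.
Step 2:
                    X           C
  I             0.287      0.2338
  C          -0.06523     0.06523
  E            0.2218       0.299
  solve Keq expr → x = 0.02174; check Q = 2.452
Then change container volume by factor 0.8 (V_new/V_old).
Step 3:
                    X           C
  I            0.2772      0.3738
  C                 0           0
  E            0.2772      0.3738
  solve Keq expr → x = 0; check Q = 2.452

x = 0 M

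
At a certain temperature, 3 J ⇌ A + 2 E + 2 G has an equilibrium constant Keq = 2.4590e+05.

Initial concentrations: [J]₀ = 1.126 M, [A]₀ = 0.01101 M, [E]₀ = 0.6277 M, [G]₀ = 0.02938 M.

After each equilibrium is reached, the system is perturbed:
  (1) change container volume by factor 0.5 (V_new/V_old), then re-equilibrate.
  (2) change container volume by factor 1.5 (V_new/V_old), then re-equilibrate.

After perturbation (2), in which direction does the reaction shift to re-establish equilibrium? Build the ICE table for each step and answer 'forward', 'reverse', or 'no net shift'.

Q₀ = 2.6229e-06 vs Keq = 2.4590e+05 ⇒ Q<K, forward
Step 1:
                   J          A          E          G
  I            1.126    0.01101     0.6277    0.02938
  C           -1.114     0.3713     0.7426     0.7426
  E          0.01203     0.3823       1.37      0.772
  solve Keq expr → x = 0.3713; check Q = 2.4590e+05
Then change container volume by factor 0.5 (V_new/V_old).
Step 2:
                   J          A          E          G
  I          0.02406     0.7647      2.741      1.544
  C          0.01382  -0.004606  -0.009211  -0.009211
  E          0.03787     0.7601      2.731      1.535
  solve Keq expr → x = -0.004606; check Q = 2.4590e+05
Then change container volume by factor 1.5 (V_new/V_old).
Step 3:
                   J          A          E          G
  I          0.02525     0.5067      1.821      1.023
  C        -0.005879    0.00196   0.003919   0.003919
  E          0.01937     0.5087      1.825      1.027
  solve Keq expr → x = 0.00196; check Q = 2.4590e+05

Direction: forward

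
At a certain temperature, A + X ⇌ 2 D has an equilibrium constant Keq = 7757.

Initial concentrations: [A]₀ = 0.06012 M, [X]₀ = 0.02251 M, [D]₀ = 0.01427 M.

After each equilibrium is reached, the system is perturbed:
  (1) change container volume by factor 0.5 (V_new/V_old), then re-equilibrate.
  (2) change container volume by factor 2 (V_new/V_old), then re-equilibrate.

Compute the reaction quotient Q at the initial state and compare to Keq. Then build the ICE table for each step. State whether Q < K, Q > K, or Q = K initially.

Q₀ = 0.1505 vs Keq = 7757 ⇒ Q<K, forward
Step 1:
                    A           X           D
  Initial     0.06012     0.02251     0.01427
  Change      -0.0225     -0.0225       0.045
  Equil       0.03762  1.2036e-05     0.05927
  solve Keq expr → x = 0.0225; check Q = 7757
Then change container volume by factor 0.5 (V_new/V_old).
Step 2:
                    A           X           D
  Initial     0.07524  2.4072e-05      0.1185
  Change            0           0           0
  Equil       0.07524  2.4072e-05      0.1185
  solve Keq expr → x = 0; check Q = 7757
Then change container volume by factor 2 (V_new/V_old).
Step 3:
                    A           X           D
  Initial     0.03762  1.2036e-05     0.05927
  Change            0           0           0
  Equil       0.03762  1.2036e-05     0.05927
  solve Keq expr → x = 0; check Q = 7757

Q₀ = 0.1505; Q < K (proceeds forward)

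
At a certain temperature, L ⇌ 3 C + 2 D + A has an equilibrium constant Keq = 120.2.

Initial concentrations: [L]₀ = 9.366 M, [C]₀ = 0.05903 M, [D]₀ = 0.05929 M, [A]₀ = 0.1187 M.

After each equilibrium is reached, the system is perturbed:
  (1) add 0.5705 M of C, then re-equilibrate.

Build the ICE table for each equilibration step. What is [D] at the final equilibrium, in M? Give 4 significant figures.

[D]_eq = 2.677 M

Q₀ = 9.1638e-09 vs Keq = 120.2 ⇒ Q<K, forward
Step 1:
                    L           C           D           A
  I             9.366     0.05903     0.05929      0.1187
  C              -1.4       4.199       2.799         1.4
  E             7.966       4.258       2.858       1.518
  solve Keq expr → x = 1.4; check Q = 120.2
Then add 0.5705 M of C.
Step 2:
                    L           C           D           A
  I             7.966       4.828       2.858       1.518
  C           0.09051     -0.2715      -0.181    -0.09051
  E             8.057       4.557       2.677       1.428
  solve Keq expr → x = -0.09051; check Q = 120.2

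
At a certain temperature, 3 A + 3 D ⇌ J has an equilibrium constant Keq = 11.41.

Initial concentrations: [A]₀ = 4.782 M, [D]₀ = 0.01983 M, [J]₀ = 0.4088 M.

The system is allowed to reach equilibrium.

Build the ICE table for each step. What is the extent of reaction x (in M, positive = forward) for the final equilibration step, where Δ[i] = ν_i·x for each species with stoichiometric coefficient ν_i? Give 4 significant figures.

Q₀ = 479.4 vs Keq = 11.41 ⇒ Q>K, reverse
Step 1:
                  A         D         J
  init        4.782   0.01983    0.4088
  Δ         0.04754   0.04754  -0.01585
  eq           4.83   0.06737     0.393
  solve Keq expr → x = -0.01585; check Q = 11.41

x = -0.01585 M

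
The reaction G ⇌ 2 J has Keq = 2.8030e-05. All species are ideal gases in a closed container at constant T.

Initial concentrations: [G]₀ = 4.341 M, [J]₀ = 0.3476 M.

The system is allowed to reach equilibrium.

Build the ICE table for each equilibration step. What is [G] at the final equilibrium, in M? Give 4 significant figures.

[G]_eq = 4.509 M

Q₀ = 0.02783 vs Keq = 2.8030e-05 ⇒ Q>K, reverse
Step 1:
                  G         J
  init        4.341    0.3476
  Δ          0.1682   -0.3364
  eq          4.509   0.01124
  solve Keq expr → x = -0.1682; check Q = 2.8030e-05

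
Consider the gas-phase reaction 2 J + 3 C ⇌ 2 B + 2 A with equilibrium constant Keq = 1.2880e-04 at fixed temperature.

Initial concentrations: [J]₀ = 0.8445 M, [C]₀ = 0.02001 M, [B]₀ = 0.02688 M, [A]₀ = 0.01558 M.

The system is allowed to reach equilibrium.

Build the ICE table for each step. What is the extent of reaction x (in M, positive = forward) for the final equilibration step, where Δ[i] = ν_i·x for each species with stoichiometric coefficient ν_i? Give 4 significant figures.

x = -0.005602 M

Q₀ = 0.03069 vs Keq = 1.2880e-04 ⇒ Q>K, reverse
Step 1:
                    J           C           B           A
  I            0.8445     0.02001     0.02688     0.01558
  C            0.0112     0.01681     -0.0112     -0.0112
  E            0.8557     0.03682     0.01568    0.004376
  solve Keq expr → x = -0.005602; check Q = 1.2880e-04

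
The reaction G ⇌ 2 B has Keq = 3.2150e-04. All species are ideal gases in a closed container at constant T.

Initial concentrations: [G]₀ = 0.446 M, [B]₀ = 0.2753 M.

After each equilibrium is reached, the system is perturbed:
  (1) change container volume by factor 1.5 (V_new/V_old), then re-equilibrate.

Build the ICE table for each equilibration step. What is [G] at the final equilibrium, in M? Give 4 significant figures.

[G]_eq = 0.3835 M

Q₀ = 0.1699 vs Keq = 3.2150e-04 ⇒ Q>K, reverse
Step 1:
                  G         B
  Initial     0.446    0.2753
  Change     0.1308   -0.2617
  Equil      0.5768   0.01362
  solve Keq expr → x = -0.1308; check Q = 3.2150e-04
Then change container volume by factor 1.5 (V_new/V_old).
Step 2:
                  G         B
  Initial    0.3846  0.009079
  Change  -0.001013  0.002026
  Equil      0.3835    0.0111
  solve Keq expr → x = 0.001013; check Q = 3.2150e-04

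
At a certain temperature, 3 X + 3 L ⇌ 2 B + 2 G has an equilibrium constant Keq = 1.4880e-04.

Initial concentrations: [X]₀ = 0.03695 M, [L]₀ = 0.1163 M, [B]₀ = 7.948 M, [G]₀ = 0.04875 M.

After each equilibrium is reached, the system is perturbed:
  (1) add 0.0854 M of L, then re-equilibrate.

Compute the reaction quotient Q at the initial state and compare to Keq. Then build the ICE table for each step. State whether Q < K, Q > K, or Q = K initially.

Q₀ = 1.8918e+06 vs Keq = 1.4880e-04 ⇒ Q>K, reverse
Step 1:
                    X           L           B           G
  Initial     0.03695      0.1163       7.948     0.04875
  Change      0.07312     0.07312    -0.04875    -0.04875
  Equil        0.1101      0.1894       7.899  4.6488e-06
  solve Keq expr → x = -0.02437; check Q = 1.4880e-04
Then add 0.0854 M of L.
Step 2:
                    X           L           B           G
  Initial      0.1101      0.2748       7.899  4.6488e-06
  Change  -5.2118e-06 -5.2118e-06  3.4745e-06  3.4745e-06
  Equil        0.1101      0.2748       7.899  8.1233e-06
  solve Keq expr → x = 1.7373e-06; check Q = 1.4880e-04

Q₀ = 1.8918e+06; Q > K (proceeds reverse)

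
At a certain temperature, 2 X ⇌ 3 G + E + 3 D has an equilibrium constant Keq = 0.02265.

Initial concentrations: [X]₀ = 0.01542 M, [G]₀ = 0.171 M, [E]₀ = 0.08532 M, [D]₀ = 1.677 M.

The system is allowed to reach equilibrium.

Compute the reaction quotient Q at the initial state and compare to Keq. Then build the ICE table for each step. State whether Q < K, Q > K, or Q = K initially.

Q₀ = 8.462 vs Keq = 0.02265 ⇒ Q>K, reverse
Step 1:
                  X         G         E         D
  init      0.01542     0.171   0.08532     1.677
  Δ         0.05902  -0.08852  -0.02951  -0.08852
  eq        0.07444   0.08248   0.05581     1.588
  solve Keq expr → x = -0.02951; check Q = 0.02265

Q₀ = 8.462; Q > K (proceeds reverse)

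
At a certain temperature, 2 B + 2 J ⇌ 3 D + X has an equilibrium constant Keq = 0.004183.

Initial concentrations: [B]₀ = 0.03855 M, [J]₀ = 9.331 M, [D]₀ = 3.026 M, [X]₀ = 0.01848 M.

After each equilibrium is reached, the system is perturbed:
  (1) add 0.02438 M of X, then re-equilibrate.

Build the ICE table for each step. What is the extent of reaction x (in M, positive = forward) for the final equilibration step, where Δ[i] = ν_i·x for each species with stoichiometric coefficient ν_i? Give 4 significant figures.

x = -0.02423 M

Q₀ = 3.957 vs Keq = 0.004183 ⇒ Q>K, reverse
Step 1:
                    B           J           D           X
  Initial     0.03855       9.331       3.026     0.01848
  Change       0.0368      0.0368     -0.0552     -0.0184
  Equil       0.07535       9.368       2.971  7.9492e-05
  solve Keq expr → x = -0.0184; check Q = 0.004183
Then add 0.02438 M of X.
Step 2:
                    B           J           D           X
  Initial     0.07535       9.368       2.971     0.02446
  Change      0.04845     0.04845    -0.07268    -0.02423
  Equil        0.1238       9.416       2.898  2.3354e-04
  solve Keq expr → x = -0.02423; check Q = 0.004183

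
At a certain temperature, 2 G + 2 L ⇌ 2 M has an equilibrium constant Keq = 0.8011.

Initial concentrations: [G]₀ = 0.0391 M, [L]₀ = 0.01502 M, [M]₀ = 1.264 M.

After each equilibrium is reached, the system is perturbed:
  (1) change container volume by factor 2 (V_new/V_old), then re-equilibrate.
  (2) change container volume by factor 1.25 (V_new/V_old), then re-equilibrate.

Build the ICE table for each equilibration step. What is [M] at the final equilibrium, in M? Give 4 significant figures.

Q₀ = 4.6323e+06 vs Keq = 0.8011 ⇒ Q>K, reverse
Step 1:
                  G         L         M
  Initial    0.0391   0.01502     1.264
  Change     0.7389    0.7389   -0.7389
  Equil       0.778     0.754    0.5251
  solve Keq expr → x = -0.3695; check Q = 0.8011
Then change container volume by factor 2 (V_new/V_old).
Step 2:
                  G         L         M
  Initial     0.389     0.377    0.2625
  Change    0.07489   0.07489  -0.07489
  Equil      0.4639    0.4519    0.1876
  solve Keq expr → x = -0.03745; check Q = 0.8011
Then change container volume by factor 1.25 (V_new/V_old).
Step 3:
                  G         L         M
  Initial    0.3711    0.3615    0.1501
  Change    0.01796   0.01796  -0.01796
  Equil      0.3891    0.3795    0.1321
  solve Keq expr → x = -0.008979; check Q = 0.8011

[M]_eq = 0.1321 M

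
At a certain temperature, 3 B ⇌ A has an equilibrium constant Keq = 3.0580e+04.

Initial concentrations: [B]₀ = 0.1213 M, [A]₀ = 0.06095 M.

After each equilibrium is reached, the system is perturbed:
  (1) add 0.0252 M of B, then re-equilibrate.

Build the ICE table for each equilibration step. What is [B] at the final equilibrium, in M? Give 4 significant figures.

[B]_eq = 0.01507 M

Q₀ = 34.15 vs Keq = 3.0580e+04 ⇒ Q<K, forward
Step 1:
                  B         A
  init       0.1213   0.06095
  Δ         -0.1066   0.03554
  eq        0.01467   0.09649
  solve Keq expr → x = 0.03554; check Q = 3.0580e+04
Then add 0.0252 M of B.
Step 2:
                  B         A
  init      0.03987   0.09649
  Δ        -0.02479  0.008264
  eq        0.01507    0.1048
  solve Keq expr → x = 0.008264; check Q = 3.0580e+04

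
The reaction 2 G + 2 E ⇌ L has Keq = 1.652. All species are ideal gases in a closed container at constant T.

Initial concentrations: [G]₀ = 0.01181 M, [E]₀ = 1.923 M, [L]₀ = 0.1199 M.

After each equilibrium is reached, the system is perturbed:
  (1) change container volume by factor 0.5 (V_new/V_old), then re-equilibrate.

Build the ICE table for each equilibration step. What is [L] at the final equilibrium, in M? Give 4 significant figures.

Q₀ = 232.5 vs Keq = 1.652 ⇒ Q>K, reverse
Step 1:
                   G          E          L
  Initial    0.01181      1.923     0.1199
  Change     0.09282    0.09282   -0.04641
  Equil       0.1046      2.016    0.07349
  solve Keq expr → x = -0.04641; check Q = 1.652
Then change container volume by factor 0.5 (V_new/V_old).
Step 2:
                   G          E          L
  Initial     0.2093      4.032      0.147
  Change     -0.1189    -0.1189    0.05946
  Equil      0.09035      3.913     0.2064
  solve Keq expr → x = 0.05946; check Q = 1.652

[L]_eq = 0.2064 M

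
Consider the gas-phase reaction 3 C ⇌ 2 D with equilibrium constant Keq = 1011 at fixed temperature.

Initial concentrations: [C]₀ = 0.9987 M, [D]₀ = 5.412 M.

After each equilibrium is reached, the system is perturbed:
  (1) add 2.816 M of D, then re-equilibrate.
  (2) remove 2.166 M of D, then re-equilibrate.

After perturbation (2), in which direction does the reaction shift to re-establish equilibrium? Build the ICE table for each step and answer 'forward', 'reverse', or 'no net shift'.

Q₀ = 29.4 vs Keq = 1011 ⇒ Q<K, forward
Step 1:
                   C          D
  Initial     0.9987      5.412
  Change     -0.6748     0.4499
  Equil       0.3239      5.862
  solve Keq expr → x = 0.2249; check Q = 1011
Then add 2.816 M of D.
Step 2:
                   C          D
  Initial     0.3239      8.678
  Change     0.09478   -0.06319
  Equil       0.4187      8.615
  solve Keq expr → x = -0.03159; check Q = 1011
Then remove 2.166 M of D.
Step 3:
                   C          D
  Initial     0.4187      6.449
  Change    -0.07181    0.04787
  Equil       0.3469      6.497
  solve Keq expr → x = 0.02394; check Q = 1011

Direction: forward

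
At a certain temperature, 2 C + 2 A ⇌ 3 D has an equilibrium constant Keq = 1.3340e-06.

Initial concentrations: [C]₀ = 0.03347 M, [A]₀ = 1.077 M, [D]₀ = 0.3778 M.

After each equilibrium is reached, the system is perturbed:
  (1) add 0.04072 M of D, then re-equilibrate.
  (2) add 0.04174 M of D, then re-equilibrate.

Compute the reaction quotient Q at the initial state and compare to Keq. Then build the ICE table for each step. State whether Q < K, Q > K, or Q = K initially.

Q₀ = 41.5; Q > K (proceeds reverse)

Q₀ = 41.5 vs Keq = 1.3340e-06 ⇒ Q>K, reverse
Step 1:
                   C          A          D
  Initial    0.03347      1.077     0.3778
  Change      0.2481     0.2481    -0.3721
  Equil       0.2815      1.325   0.005705
  solve Keq expr → x = -0.124; check Q = 1.3340e-06
Then add 0.04072 M of D.
Step 2:
                   C          A          D
  Initial     0.2815      1.325    0.04642
  Change     0.02685    0.02685   -0.04028
  Equil       0.3084      1.352   0.006144
  solve Keq expr → x = -0.01343; check Q = 1.3340e-06
Then add 0.04174 M of D.
Step 3:
                   C          A          D
  Initial     0.3084      1.352    0.04788
  Change     0.02753    0.02753   -0.04129
  Equil       0.3359      1.379   0.006592
  solve Keq expr → x = -0.01376; check Q = 1.3340e-06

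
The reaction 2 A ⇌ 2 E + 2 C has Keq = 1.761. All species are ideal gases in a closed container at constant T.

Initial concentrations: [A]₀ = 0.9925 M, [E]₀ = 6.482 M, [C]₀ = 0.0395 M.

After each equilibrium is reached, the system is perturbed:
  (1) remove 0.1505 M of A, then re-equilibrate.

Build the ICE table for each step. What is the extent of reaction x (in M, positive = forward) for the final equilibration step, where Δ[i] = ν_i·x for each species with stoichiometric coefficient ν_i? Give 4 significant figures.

x = -0.01234 M

Q₀ = 0.06655 vs Keq = 1.761 ⇒ Q<K, forward
Step 1:
                   A          E          C
  Initial     0.9925      6.482     0.0395
  Change     -0.1329     0.1329     0.1329
  Equil       0.8596      6.615     0.1724
  solve Keq expr → x = 0.06647; check Q = 1.761
Then remove 0.1505 M of A.
Step 2:
                   A          E          C
  Initial     0.7091      6.615     0.1724
  Change     0.02469   -0.02469   -0.02469
  Equil       0.7338       6.59     0.1477
  solve Keq expr → x = -0.01234; check Q = 1.761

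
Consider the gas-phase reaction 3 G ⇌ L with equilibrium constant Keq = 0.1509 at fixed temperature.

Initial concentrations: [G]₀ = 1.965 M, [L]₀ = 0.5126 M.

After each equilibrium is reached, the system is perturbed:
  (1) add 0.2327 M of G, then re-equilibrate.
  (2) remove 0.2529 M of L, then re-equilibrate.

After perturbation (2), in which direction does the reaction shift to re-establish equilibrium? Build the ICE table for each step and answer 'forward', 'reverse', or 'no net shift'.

Direction: forward

Q₀ = 0.06756 vs Keq = 0.1509 ⇒ Q<K, forward
Step 1:
                   G          L
  Initial      1.965     0.5126
  Change     -0.3542     0.1181
  Equil        1.611     0.6307
  solve Keq expr → x = 0.1181; check Q = 0.1509
Then add 0.2327 M of G.
Step 2:
                   G          L
  Initial      1.843     0.6307
  Change     -0.1825    0.06083
  Equil        1.661     0.6915
  solve Keq expr → x = 0.06083; check Q = 0.1509
Then remove 0.2529 M of L.
Step 3:
                   G          L
  Initial      1.661     0.4386
  Change     -0.1737    0.05789
  Equil        1.487     0.4965
  solve Keq expr → x = 0.05789; check Q = 0.1509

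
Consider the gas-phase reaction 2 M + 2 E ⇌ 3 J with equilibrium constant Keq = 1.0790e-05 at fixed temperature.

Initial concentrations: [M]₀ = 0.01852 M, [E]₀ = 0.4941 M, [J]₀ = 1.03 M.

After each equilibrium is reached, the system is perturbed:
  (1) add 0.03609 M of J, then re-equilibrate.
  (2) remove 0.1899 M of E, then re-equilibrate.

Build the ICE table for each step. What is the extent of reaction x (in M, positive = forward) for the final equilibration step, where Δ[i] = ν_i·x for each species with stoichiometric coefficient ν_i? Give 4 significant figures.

Q₀ = 1.3050e+04 vs Keq = 1.0790e-05 ⇒ Q>K, reverse
Step 1:
                   M          E          J
  I          0.01852     0.4941       1.03
  C           0.6739     0.6739     -1.011
  E           0.6924      1.168    0.01918
  solve Keq expr → x = -0.3369; check Q = 1.0790e-05
Then add 0.03609 M of J.
Step 2:
                   M          E          J
  I           0.6924      1.168    0.05527
  C           0.0236     0.0236   -0.03539
  E            0.716      1.192    0.01988
  solve Keq expr → x = -0.0118; check Q = 1.0790e-05
Then remove 0.1899 M of E.
Step 3:
                   M          E          J
  I            0.716      1.002    0.01988
  C         0.001421   0.001421  -0.002132
  E           0.7174      1.003    0.01775
  solve Keq expr → x = -7.1073e-04; check Q = 1.0790e-05

x = -7.1073e-04 M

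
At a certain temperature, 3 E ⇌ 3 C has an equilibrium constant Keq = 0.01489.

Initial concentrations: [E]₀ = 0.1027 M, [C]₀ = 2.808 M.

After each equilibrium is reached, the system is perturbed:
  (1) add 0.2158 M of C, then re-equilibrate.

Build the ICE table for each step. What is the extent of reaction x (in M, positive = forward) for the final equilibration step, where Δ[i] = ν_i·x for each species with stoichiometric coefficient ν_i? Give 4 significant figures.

x = -0.05773 M

Q₀ = 2.0440e+04 vs Keq = 0.01489 ⇒ Q>K, reverse
Step 1:
                   E          C
  I           0.1027      2.808
  C            2.233     -2.233
  E            2.336     0.5747
  solve Keq expr → x = -0.7444; check Q = 0.01489
Then add 0.2158 M of C.
Step 2:
                   E          C
  I            2.336     0.7905
  C           0.1732    -0.1732
  E            2.509     0.6173
  solve Keq expr → x = -0.05773; check Q = 0.01489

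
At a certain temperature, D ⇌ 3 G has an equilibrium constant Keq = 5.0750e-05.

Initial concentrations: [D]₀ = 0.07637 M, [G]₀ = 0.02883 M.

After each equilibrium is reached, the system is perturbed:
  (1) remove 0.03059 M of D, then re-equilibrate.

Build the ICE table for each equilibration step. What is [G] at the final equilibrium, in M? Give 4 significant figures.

[G]_eq = 0.01371 M

Q₀ = 3.1377e-04 vs Keq = 5.0750e-05 ⇒ Q>K, reverse
Step 1:
                   D          G
  I          0.07637    0.02883
  C         0.004278   -0.01283
  E          0.08065      0.016
  solve Keq expr → x = -0.004278; check Q = 5.0750e-05
Then remove 0.03059 M of D.
Step 2:
                   D          G
  I          0.05006      0.016
  C       7.6076e-04  -0.002282
  E          0.05082    0.01371
  solve Keq expr → x = -7.6076e-04; check Q = 5.0750e-05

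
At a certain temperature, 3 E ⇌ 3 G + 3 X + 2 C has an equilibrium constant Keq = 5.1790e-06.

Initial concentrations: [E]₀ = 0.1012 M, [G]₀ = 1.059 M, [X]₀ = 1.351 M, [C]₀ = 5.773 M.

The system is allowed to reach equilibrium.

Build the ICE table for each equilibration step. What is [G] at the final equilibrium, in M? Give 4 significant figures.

Q₀ = 9.4171e+04 vs Keq = 5.1790e-06 ⇒ Q>K, reverse
Step 1:
                    E           G           X           C
  init         0.1012       1.059       1.351       5.773
  Δ             1.038      -1.038      -1.038     -0.6918
  eq            1.139     0.02128      0.3133       5.081
  solve Keq expr → x = -0.3459; check Q = 5.1790e-06

[G]_eq = 0.02128 M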